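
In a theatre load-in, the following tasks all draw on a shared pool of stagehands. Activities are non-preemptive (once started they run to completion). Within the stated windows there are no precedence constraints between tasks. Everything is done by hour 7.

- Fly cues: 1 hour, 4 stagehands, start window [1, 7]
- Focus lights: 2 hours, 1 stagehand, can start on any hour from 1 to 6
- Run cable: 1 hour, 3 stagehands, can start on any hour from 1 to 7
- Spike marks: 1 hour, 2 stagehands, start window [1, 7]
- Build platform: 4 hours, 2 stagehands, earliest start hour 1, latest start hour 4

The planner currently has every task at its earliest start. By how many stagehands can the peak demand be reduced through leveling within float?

8

Early-start peak: h1:12  h2:3  h3:2  h4:2  h5:0  h6:0  h7:0 ⇒ 12.
Leveled (Fly cues@1, Focus lights@2, Run cable@2, Spike marks@3, Build platform@4): h1:4  h2:4  h3:3  h4:2  h5:2  h6:2  h7:2 ⇒ 4.
Reduction 12 − 4 = 8.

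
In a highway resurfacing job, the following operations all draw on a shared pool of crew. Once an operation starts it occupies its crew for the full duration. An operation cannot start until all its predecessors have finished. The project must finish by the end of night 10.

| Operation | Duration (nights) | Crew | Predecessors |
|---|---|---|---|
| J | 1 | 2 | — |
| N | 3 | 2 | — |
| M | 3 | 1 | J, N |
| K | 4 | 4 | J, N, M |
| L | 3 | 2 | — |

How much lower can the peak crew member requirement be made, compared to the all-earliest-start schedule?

2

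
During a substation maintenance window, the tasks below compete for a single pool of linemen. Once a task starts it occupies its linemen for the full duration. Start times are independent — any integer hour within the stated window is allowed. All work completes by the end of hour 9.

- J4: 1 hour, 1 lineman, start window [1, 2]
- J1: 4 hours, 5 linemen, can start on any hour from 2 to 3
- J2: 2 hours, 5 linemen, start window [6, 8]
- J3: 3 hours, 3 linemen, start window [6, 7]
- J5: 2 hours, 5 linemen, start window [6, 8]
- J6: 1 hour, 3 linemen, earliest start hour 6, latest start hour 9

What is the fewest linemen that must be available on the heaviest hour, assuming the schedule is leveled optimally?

Early-start (J4@1, J1@2, J2@6, J3@6, J5@6, J6@6) gives peak 16: h1:1  h2:5  h3:5  h4:5  h5:5  h6:16  h7:13  h8:3  h9:0.
Shift J5→8, J6→9.
Schedule J4@1, J1@2, J2@6, J3@6, J5@8, J6@9: h1:1  h2:5  h3:5  h4:5  h5:5  h6:8  h7:8  h8:8  h9:8 — peak 8.

8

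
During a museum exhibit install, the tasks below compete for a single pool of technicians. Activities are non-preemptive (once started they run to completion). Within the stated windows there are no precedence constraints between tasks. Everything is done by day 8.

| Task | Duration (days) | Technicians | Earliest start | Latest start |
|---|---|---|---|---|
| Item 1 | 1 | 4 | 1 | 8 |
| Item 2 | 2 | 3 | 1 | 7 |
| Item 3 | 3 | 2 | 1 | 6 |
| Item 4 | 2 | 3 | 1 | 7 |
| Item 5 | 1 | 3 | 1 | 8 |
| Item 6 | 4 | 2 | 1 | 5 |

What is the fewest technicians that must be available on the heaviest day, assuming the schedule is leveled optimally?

5

Early-start (Item 1@1, Item 2@1, Item 3@1, Item 4@1, Item 5@1, Item 6@1) gives peak 17: d1:17  d2:10  d3:4  d4:2  d5:0  d6:0  d7:0  d8:0.
Shift Item 2→2, Item 3→2, Item 4→4, Item 5→6, Item 6→5.
Schedule Item 1@1, Item 2@2, Item 3@2, Item 4@4, Item 5@6, Item 6@5: d1:4  d2:5  d3:5  d4:5  d5:5  d6:5  d7:2  d8:2 — peak 5.
Total technician-days = 33 over 8 days ⇒ peak ≥ ⌈33/8⌉ = 5, so 5 is optimal.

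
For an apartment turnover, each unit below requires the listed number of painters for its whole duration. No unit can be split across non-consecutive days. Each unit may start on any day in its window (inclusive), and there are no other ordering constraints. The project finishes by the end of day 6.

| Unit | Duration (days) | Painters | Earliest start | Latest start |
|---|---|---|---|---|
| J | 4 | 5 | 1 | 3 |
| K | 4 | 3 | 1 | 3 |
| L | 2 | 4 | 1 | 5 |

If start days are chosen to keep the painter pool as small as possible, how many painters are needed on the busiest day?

Early-start (J@1, K@1, L@1) gives peak 12: d1:12  d2:12  d3:8  d4:8  d5:0  d6:0.
Shift L→5.
Schedule J@1, K@1, L@5: d1:8  d2:8  d3:8  d4:8  d5:4  d6:4 — peak 8.

8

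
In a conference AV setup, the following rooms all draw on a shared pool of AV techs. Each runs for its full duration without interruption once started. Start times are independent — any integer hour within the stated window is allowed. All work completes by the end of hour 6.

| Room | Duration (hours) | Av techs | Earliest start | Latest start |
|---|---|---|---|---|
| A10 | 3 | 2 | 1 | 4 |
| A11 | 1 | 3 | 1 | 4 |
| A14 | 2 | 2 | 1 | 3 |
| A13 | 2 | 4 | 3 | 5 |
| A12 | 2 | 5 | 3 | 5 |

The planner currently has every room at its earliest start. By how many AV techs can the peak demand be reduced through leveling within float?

Early-start peak: h1:7  h2:4  h3:11  h4:9  h5:0  h6:0 ⇒ 11.
Leveled (A10@2, A11@1, A14@1, A13@3, A12@5): h1:5  h2:4  h3:6  h4:6  h5:5  h6:5 ⇒ 6.
Reduction 11 − 6 = 5.

5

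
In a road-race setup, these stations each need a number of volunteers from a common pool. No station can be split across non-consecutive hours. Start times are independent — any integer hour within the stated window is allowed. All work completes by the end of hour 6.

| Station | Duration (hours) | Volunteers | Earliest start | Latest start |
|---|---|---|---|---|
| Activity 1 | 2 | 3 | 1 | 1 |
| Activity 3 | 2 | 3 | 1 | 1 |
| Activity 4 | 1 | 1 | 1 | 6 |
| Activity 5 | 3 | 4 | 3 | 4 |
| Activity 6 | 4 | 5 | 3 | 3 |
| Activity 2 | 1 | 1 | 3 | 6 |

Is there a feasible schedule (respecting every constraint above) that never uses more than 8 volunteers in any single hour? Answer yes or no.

no

The minimum achievable peak is 9; 8 < 9, so no feasible schedule stays within the cap.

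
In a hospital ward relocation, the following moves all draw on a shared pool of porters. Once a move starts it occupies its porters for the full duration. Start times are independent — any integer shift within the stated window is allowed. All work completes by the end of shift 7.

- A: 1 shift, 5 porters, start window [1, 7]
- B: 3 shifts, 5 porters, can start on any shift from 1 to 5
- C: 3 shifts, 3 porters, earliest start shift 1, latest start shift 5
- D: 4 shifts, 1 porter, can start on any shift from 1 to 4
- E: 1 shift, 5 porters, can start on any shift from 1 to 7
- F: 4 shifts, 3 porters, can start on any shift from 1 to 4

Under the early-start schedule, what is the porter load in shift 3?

12

At early start, shift 3 has: B, C, D, F.
Demand: 5 + 3 + 1 + 3 = 12.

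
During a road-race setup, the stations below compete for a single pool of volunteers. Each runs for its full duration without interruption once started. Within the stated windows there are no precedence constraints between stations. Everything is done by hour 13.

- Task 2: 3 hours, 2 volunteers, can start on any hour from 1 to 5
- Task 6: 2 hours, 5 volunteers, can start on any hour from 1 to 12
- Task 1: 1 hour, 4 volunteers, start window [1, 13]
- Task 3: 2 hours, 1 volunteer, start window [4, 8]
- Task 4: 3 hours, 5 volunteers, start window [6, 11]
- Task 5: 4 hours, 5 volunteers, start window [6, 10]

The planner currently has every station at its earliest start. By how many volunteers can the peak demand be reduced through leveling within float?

6

Early-start peak: h1:11  h2:7  h3:2  h4:1  h5:1  h6:10  h7:10  h8:10  h9:5  h10:0  h11:0  h12:0  h13:0 ⇒ 11.
Leveled (Task 2@3, Task 6@1, Task 1@6, Task 3@4, Task 4@7, Task 5@10): h1:5  h2:5  h3:2  h4:3  h5:3  h6:4  h7:5  h8:5  h9:5  h10:5  h11:5  h12:5  h13:5 ⇒ 5.
Reduction 11 − 5 = 6.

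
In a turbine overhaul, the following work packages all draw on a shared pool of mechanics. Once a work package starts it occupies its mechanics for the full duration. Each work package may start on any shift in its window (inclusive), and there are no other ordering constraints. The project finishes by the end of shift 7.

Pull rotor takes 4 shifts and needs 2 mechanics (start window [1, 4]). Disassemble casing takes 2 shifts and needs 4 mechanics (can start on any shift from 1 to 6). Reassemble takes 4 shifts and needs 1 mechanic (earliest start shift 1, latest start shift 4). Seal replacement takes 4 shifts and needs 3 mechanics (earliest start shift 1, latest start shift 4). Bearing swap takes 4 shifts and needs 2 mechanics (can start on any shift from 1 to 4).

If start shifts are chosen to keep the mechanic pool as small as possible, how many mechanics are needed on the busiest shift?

8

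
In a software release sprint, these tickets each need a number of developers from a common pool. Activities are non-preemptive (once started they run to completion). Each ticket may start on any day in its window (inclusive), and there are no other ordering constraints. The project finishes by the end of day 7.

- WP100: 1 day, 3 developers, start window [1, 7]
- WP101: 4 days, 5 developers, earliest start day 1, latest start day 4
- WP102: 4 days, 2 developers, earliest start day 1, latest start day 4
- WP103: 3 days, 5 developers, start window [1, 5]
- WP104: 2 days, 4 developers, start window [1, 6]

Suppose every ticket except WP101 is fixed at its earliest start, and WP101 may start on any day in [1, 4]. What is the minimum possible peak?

WP101@1: d1:19  d2:16  d3:12  d4:7  d5:0  d6:0  d7:0 → peak 19
WP101@2: d1:14  d2:16  d3:12  d4:7  d5:5  d6:0  d7:0 → peak 16
WP101@3: d1:14  d2:11  d3:12  d4:7  d5:5  d6:5  d7:0 → peak 14
WP101@4: d1:14  d2:11  d3:7  d4:7  d5:5  d6:5  d7:5 → peak 14
Best is WP101@3, peak 14.

14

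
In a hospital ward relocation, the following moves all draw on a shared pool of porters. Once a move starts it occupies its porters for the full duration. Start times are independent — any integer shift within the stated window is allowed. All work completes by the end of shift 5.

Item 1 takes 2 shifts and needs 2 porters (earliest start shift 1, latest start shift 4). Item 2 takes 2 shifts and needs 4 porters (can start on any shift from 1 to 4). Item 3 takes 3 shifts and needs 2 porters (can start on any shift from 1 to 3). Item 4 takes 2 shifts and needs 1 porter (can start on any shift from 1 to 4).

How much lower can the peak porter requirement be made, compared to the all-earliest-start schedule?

Early-start peak: s1:9  s2:9  s3:2  s4:0  s5:0 ⇒ 9.
Leveled (Item 1@1, Item 2@4, Item 3@1, Item 4@1): s1:5  s2:5  s3:2  s4:4  s5:4 ⇒ 5.
Reduction 9 − 5 = 4.

4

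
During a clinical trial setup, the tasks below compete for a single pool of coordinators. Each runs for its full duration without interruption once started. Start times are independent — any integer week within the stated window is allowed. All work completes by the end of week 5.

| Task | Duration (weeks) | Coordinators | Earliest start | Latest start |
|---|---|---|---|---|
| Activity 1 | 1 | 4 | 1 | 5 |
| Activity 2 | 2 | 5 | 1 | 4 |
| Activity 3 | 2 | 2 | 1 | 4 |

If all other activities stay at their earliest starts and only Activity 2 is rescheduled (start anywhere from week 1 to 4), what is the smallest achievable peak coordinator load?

6

Activity 2@1: w1:11  w2:7  w3:0  w4:0  w5:0 → peak 11
Activity 2@2: w1:6  w2:7  w3:5  w4:0  w5:0 → peak 7
Activity 2@3: w1:6  w2:2  w3:5  w4:5  w5:0 → peak 6
Activity 2@4: w1:6  w2:2  w3:0  w4:5  w5:5 → peak 6
Best is Activity 2@3, peak 6.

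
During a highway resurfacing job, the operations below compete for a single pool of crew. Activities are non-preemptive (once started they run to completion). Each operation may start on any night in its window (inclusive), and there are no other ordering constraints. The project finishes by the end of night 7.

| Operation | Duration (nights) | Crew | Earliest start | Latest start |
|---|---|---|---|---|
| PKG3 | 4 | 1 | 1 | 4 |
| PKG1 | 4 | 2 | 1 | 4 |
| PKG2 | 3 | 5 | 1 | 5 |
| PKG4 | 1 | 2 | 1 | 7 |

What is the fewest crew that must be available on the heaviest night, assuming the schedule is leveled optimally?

Early-start (PKG3@1, PKG1@1, PKG2@1, PKG4@1) gives peak 10: n1:10  n2:8  n3:8  n4:3  n5:0  n6:0  n7:0.
Shift PKG2→5.
Schedule PKG3@1, PKG1@1, PKG2@5, PKG4@1: n1:5  n2:3  n3:3  n4:3  n5:5  n6:5  n7:5 — peak 5.
Total crew member-nights = 29 over 7 nights ⇒ peak ≥ ⌈29/7⌉ = 5, so 5 is optimal.

5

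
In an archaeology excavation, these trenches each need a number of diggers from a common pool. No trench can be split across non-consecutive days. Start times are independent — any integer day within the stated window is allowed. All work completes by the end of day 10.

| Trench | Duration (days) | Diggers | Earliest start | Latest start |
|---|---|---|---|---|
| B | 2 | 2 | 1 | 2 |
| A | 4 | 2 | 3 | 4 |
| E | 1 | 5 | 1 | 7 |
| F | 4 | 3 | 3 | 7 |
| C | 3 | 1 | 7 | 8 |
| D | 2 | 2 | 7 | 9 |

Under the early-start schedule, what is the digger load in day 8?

3

At early start, day 8 has: C, D.
Demand: 1 + 2 = 3.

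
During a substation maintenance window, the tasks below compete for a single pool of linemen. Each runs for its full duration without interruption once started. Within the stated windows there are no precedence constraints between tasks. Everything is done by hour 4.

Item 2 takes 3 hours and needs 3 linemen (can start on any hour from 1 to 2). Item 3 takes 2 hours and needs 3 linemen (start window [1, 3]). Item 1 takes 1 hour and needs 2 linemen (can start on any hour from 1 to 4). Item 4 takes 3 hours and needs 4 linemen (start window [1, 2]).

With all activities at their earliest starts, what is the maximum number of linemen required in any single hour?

12

Early-start schedule: Item 2@1, Item 3@1, Item 1@1, Item 4@1.
Load per hour: hour 1: 12, hour 2: 10, hour 3: 7, hour 4: 0.
Peak is 12.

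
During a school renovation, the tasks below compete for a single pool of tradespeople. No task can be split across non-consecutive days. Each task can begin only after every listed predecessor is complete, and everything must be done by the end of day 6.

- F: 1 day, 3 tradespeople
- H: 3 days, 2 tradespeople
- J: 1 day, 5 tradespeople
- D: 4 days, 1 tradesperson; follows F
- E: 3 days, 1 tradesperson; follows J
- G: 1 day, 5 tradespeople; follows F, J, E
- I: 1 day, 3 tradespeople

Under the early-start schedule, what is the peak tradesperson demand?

Early-start schedule: F@1, H@1, J@1, D@2, E@2, G@5, I@1.
Load per day: day 1: 13, day 2: 4, day 3: 4, day 4: 2, day 5: 6, day 6: 0.
Peak is 13.

13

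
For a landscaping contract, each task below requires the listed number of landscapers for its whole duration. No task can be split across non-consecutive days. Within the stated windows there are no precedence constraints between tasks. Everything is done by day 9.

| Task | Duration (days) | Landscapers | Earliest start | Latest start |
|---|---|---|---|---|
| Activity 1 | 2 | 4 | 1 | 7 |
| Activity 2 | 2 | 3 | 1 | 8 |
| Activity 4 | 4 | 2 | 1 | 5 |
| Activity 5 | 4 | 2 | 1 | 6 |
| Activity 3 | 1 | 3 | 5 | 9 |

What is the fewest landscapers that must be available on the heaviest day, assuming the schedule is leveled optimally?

Early-start (Activity 1@1, Activity 2@1, Activity 4@1, Activity 5@1, Activity 3@5) gives peak 11: d1:11  d2:11  d3:4  d4:4  d5:3  d6:0  d7:0  d8:0  d9:0.
Shift Activity 2→3, Activity 4→5, Activity 5→5, Activity 3→9.
Schedule Activity 1@1, Activity 2@3, Activity 4@5, Activity 5@5, Activity 3@9: d1:4  d2:4  d3:3  d4:3  d5:4  d6:4  d7:4  d8:4  d9:3 — peak 4.
Total landscaper-days = 33 over 9 days ⇒ peak ≥ ⌈33/9⌉ = 4, so 4 is optimal.

4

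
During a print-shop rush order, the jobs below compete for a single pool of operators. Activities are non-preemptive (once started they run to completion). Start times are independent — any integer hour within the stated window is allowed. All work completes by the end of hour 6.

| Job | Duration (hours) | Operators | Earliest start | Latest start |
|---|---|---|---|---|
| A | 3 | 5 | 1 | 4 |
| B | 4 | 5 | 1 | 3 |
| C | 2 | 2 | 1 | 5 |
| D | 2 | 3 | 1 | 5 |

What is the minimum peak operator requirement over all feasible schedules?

Early-start (A@1, B@1, C@1, D@1) gives peak 15: h1:15  h2:15  h3:10  h4:5  h5:0  h6:0.
Shift C→4, D→4.
Schedule A@1, B@1, C@4, D@4: h1:10  h2:10  h3:10  h4:10  h5:5  h6:0 — peak 10.

10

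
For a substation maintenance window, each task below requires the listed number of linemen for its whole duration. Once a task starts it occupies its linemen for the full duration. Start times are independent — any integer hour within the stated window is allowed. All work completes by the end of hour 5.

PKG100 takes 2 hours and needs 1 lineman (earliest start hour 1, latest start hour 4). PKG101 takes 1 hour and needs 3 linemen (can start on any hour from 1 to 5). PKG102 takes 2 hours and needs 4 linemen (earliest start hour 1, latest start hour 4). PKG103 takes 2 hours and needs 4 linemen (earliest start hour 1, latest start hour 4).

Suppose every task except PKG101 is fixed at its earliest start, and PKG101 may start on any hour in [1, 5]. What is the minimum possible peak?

PKG101@1: h1:12  h2:9  h3:0  h4:0  h5:0 → peak 12
PKG101@2: h1:9  h2:12  h3:0  h4:0  h5:0 → peak 12
PKG101@3: h1:9  h2:9  h3:3  h4:0  h5:0 → peak 9
PKG101@4: h1:9  h2:9  h3:0  h4:3  h5:0 → peak 9
PKG101@5: h1:9  h2:9  h3:0  h4:0  h5:3 → peak 9
Best is PKG101@3, peak 9.

9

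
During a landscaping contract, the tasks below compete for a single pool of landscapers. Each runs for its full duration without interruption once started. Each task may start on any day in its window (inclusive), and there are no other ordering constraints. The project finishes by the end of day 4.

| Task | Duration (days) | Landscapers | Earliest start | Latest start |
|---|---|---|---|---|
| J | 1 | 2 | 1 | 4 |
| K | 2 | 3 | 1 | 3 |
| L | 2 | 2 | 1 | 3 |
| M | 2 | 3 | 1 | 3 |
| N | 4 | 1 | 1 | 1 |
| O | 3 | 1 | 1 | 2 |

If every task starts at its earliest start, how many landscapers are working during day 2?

10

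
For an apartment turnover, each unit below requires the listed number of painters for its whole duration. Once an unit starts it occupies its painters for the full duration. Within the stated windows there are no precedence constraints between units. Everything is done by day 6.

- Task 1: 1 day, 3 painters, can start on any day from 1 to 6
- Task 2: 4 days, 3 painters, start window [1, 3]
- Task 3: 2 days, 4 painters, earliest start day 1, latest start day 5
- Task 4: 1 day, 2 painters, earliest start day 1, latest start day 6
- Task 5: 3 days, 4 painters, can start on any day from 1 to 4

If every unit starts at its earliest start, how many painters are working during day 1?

At early start, day 1 has: Task 1, Task 2, Task 3, Task 4, Task 5.
Demand: 3 + 3 + 4 + 2 + 4 = 16.

16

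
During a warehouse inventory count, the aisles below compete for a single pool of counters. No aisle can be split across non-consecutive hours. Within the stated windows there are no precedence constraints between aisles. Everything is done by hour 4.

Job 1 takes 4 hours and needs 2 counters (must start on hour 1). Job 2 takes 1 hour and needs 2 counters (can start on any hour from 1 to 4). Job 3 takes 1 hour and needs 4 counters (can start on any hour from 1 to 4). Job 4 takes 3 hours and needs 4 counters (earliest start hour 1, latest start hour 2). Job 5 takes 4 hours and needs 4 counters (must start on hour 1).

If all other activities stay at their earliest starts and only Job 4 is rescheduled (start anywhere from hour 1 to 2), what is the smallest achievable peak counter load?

Job 4@1: h1:16  h2:10  h3:10  h4:6 → peak 16
Job 4@2: h1:12  h2:10  h3:10  h4:10 → peak 12
Best is Job 4@2, peak 12.

12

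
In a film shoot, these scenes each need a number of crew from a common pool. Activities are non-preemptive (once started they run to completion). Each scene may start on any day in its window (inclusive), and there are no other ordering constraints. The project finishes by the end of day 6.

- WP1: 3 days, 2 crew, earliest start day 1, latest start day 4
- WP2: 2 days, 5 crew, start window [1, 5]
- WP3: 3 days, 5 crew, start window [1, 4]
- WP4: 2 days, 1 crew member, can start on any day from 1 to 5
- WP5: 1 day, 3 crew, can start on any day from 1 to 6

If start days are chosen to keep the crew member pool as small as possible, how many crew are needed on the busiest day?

7

Early-start (WP1@1, WP2@1, WP3@1, WP4@1, WP5@1) gives peak 16: d1:16  d2:13  d3:7  d4:0  d5:0  d6:0.
Shift WP3→3, WP4→4, WP5→6.
Schedule WP1@1, WP2@1, WP3@3, WP4@4, WP5@6: d1:7  d2:7  d3:7  d4:6  d5:6  d6:3 — peak 7.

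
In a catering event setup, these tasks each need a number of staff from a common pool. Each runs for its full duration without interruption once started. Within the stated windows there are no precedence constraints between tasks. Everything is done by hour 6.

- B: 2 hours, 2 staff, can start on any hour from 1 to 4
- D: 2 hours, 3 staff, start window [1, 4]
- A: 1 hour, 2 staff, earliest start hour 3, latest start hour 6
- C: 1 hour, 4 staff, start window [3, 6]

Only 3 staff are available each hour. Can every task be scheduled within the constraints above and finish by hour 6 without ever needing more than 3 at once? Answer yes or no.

no

The minimum achievable peak is 4; 3 < 4, so no feasible schedule stays within the cap.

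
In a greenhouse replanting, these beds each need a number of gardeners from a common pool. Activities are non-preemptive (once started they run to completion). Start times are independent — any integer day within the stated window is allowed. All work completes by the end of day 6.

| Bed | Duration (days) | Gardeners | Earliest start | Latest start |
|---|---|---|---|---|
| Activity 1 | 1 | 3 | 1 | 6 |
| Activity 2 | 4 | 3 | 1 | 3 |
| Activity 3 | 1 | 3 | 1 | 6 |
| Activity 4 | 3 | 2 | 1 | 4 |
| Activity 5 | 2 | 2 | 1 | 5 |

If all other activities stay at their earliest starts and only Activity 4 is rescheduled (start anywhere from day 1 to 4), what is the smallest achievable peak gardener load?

Activity 4@1: d1:13  d2:7  d3:5  d4:3  d5:0  d6:0 → peak 13
Activity 4@2: d1:11  d2:7  d3:5  d4:5  d5:0  d6:0 → peak 11
Activity 4@3: d1:11  d2:5  d3:5  d4:5  d5:2  d6:0 → peak 11
Activity 4@4: d1:11  d2:5  d3:3  d4:5  d5:2  d6:2 → peak 11
Best is Activity 4@2, peak 11.

11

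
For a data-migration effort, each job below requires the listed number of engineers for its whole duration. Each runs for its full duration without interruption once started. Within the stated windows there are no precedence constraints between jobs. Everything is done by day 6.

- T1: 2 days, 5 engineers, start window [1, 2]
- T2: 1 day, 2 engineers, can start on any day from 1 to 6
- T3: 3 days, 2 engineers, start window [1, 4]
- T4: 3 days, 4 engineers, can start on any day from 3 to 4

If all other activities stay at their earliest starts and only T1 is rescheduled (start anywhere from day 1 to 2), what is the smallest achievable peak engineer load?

9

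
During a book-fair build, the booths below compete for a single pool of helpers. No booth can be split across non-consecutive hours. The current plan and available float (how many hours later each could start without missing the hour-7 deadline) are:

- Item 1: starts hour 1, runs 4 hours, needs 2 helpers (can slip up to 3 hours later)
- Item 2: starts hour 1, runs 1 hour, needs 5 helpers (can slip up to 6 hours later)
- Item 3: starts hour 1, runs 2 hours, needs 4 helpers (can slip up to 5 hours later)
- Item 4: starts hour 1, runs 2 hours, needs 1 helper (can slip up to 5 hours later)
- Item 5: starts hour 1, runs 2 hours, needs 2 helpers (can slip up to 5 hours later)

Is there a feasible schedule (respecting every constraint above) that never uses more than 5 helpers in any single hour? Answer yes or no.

yes

Schedule Item 1@1, Item 2@5, Item 3@6, Item 4@1, Item 5@1: h1:5  h2:5  h3:2  h4:2  h5:5  h6:4  h7:4 — peak 5 ≤ 5.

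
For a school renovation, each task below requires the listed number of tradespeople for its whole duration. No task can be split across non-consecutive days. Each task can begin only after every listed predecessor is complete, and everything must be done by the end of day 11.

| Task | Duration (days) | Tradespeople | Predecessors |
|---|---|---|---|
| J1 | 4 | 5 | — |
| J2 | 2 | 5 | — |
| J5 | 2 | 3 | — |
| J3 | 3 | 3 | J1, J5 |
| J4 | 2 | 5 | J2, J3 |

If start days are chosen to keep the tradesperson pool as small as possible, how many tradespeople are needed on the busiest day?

Early-start (J1@1, J2@1, J5@1, J3@5, J4@8) gives peak 13: d1:13  d2:13  d3:5  d4:5  d5:3  d6:3  d7:3  d8:5  d9:5  d10:0  d11:0.
Shift J2→5.
Schedule J1@1, J2@5, J5@1, J3@5, J4@8: d1:8  d2:8  d3:5  d4:5  d5:8  d6:8  d7:3  d8:5  d9:5  d10:0  d11:0 — peak 8.

8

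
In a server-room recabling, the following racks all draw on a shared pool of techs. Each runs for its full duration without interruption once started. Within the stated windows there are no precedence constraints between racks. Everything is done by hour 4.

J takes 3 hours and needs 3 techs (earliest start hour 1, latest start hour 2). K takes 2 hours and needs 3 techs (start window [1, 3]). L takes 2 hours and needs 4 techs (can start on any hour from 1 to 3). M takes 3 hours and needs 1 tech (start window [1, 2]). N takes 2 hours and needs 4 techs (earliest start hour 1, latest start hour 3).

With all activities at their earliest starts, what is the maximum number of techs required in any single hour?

Early-start schedule: J@1, K@1, L@1, M@1, N@1.
Load per hour: hour 1: 15, hour 2: 15, hour 3: 4, hour 4: 0.
Peak is 15.

15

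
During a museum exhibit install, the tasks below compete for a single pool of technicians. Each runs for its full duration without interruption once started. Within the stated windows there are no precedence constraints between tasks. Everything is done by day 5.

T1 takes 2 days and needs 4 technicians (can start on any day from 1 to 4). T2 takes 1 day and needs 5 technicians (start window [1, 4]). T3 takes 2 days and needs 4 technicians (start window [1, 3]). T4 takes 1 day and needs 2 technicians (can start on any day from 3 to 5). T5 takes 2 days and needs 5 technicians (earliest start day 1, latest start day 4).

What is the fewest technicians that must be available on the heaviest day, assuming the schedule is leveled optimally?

8

Early-start (T1@1, T2@1, T3@1, T4@3, T5@1) gives peak 18: d1:18  d2:13  d3:2  d4:0  d5:0.
Shift T2→3, T5→4.
Schedule T1@1, T2@3, T3@1, T4@3, T5@4: d1:8  d2:8  d3:7  d4:5  d5:5 — peak 8.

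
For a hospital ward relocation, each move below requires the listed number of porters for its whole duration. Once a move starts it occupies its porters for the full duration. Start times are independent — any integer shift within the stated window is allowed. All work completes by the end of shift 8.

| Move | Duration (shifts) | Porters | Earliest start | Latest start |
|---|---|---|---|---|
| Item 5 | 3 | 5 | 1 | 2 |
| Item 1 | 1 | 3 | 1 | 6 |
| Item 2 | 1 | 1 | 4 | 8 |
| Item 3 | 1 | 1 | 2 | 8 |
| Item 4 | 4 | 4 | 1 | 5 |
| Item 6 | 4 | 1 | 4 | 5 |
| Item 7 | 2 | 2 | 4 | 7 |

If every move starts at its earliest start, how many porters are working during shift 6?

1

At early start, shift 6 has: Item 6.
Demand: 1 = 1.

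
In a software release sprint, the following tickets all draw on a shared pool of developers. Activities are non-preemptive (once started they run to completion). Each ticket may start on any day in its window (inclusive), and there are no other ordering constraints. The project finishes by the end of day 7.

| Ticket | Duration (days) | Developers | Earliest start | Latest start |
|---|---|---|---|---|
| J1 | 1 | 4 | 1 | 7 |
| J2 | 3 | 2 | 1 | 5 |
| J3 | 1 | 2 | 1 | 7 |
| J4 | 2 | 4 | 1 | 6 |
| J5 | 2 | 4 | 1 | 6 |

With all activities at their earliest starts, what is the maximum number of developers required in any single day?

Early-start schedule: J1@1, J2@1, J3@1, J4@1, J5@1.
Load per day: day 1: 16, day 2: 10, day 3: 2, day 4: 0, day 5: 0, day 6: 0, day 7: 0.
Peak is 16.

16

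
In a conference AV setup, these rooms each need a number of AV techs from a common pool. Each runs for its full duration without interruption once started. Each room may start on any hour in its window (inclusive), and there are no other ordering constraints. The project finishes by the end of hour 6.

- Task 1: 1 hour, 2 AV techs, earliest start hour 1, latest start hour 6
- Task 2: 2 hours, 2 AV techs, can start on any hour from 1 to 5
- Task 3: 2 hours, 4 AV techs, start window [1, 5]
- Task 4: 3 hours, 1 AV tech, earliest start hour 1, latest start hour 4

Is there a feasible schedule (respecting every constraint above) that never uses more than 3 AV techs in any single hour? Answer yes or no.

no

The minimum achievable peak is 4; 3 < 4, so no feasible schedule stays within the cap.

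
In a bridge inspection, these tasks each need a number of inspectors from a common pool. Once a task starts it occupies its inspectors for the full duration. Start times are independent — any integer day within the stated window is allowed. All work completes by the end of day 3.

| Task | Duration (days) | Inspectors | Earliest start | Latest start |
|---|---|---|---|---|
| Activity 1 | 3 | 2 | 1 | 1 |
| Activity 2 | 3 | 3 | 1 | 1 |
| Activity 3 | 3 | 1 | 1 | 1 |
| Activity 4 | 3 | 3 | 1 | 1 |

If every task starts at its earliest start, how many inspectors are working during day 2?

At early start, day 2 has: Activity 1, Activity 2, Activity 3, Activity 4.
Demand: 2 + 3 + 1 + 3 = 9.

9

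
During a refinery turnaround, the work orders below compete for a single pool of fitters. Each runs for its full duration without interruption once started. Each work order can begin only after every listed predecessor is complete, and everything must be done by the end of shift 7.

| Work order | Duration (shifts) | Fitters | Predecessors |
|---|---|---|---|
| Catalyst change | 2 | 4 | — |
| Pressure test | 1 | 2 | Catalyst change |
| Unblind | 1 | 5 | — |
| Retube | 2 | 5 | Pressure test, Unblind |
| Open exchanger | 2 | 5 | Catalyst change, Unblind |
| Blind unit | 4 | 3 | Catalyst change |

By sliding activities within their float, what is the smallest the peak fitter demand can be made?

Early-start (Catalyst change@1, Pressure test@3, Unblind@1, Retube@4, Open exchanger@3, Blind unit@3) gives peak 13: s1:9  s2:4  s3:10  s4:13  s5:8  s6:3  s7:0.
Shift Unblind→3, Open exchanger→6, Blind unit→4.
Schedule Catalyst change@1, Pressure test@3, Unblind@3, Retube@4, Open exchanger@6, Blind unit@4: s1:4  s2:4  s3:7  s4:8  s5:8  s6:8  s7:8 — peak 8.

8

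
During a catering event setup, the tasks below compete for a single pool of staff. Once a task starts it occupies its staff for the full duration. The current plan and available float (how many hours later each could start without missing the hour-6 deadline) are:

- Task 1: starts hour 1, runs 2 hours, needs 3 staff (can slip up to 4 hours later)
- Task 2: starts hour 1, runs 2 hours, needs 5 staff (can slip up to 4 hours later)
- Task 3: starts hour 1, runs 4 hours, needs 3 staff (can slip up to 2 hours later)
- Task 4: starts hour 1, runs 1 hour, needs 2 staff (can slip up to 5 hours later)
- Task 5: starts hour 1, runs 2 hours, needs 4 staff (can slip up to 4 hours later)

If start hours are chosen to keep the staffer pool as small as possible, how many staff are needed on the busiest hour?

7

Early-start (Task 1@1, Task 2@1, Task 3@1, Task 4@1, Task 5@1) gives peak 17: h1:17  h2:15  h3:3  h4:3  h5:0  h6:0.
Shift Task 2→5, Task 4→5, Task 5→3.
Schedule Task 1@1, Task 2@5, Task 3@1, Task 4@5, Task 5@3: h1:6  h2:6  h3:7  h4:7  h5:7  h6:5 — peak 7.
Total staffer-hours = 38 over 6 hours ⇒ peak ≥ ⌈38/6⌉ = 7, so 7 is optimal.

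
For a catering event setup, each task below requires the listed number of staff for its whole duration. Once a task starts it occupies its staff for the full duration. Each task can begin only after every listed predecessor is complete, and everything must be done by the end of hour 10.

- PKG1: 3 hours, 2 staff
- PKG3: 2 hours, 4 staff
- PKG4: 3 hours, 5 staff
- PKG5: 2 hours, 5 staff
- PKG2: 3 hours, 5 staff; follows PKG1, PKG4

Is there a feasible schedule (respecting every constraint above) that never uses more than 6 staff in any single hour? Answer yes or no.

no

The minimum achievable peak is 7; 6 < 7, so no feasible schedule stays within the cap.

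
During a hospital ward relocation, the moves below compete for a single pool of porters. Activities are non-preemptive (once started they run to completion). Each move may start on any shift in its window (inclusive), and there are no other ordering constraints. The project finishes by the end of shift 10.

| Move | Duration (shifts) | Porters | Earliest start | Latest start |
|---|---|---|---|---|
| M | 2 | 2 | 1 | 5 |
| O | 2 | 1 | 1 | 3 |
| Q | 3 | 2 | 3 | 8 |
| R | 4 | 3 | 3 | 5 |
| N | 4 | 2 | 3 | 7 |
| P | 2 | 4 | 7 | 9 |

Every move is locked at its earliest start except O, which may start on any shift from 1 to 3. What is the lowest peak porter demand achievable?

7

O@1: s1:3  s2:3  s3:7  s4:7  s5:7  s6:5  s7:4  s8:4  s9:0  s10:0 → peak 7
O@2: s1:2  s2:3  s3:8  s4:7  s5:7  s6:5  s7:4  s8:4  s9:0  s10:0 → peak 8
O@3: s1:2  s2:2  s3:8  s4:8  s5:7  s6:5  s7:4  s8:4  s9:0  s10:0 → peak 8
Best is O@1, peak 7.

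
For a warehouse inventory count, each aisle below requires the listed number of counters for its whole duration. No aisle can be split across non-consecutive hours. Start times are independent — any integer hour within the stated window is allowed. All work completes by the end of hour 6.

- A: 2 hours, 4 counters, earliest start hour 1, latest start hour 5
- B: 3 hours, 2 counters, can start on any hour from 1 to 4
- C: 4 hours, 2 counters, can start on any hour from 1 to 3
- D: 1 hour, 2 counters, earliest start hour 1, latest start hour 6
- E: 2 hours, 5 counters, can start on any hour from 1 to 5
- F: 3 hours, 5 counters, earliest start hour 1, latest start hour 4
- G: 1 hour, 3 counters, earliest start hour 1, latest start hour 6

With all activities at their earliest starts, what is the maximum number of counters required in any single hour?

Early-start schedule: A@1, B@1, C@1, D@1, E@1, F@1, G@1.
Load per hour: hour 1: 23, hour 2: 18, hour 3: 9, hour 4: 2, hour 5: 0, hour 6: 0.
Peak is 23.

23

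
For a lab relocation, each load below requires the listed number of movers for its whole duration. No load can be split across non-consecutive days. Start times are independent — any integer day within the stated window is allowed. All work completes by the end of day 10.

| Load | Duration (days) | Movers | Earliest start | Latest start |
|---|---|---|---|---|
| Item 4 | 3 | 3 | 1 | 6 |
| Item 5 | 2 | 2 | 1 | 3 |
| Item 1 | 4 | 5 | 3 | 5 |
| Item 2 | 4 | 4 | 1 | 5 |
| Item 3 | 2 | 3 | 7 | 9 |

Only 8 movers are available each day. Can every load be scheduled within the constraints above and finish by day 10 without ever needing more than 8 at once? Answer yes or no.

yes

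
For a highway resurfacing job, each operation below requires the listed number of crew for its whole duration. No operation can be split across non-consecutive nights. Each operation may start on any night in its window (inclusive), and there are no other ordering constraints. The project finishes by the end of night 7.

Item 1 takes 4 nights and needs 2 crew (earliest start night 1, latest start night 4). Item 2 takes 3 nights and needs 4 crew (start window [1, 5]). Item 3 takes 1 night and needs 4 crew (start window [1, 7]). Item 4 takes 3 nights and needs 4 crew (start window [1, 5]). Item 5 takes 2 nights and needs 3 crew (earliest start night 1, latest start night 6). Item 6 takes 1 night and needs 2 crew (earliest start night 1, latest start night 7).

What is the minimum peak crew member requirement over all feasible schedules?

Early-start (Item 1@1, Item 2@1, Item 3@1, Item 4@1, Item 5@1, Item 6@1) gives peak 19: n1:19  n2:13  n3:10  n4:2  n5:0  n6:0  n7:0.
Shift Item 3→4, Item 4→5, Item 5→5, Item 6→7.
Schedule Item 1@1, Item 2@1, Item 3@4, Item 4@5, Item 5@5, Item 6@7: n1:6  n2:6  n3:6  n4:6  n5:7  n6:7  n7:6 — peak 7.
Total crew member-nights = 44 over 7 nights ⇒ peak ≥ ⌈44/7⌉ = 7, so 7 is optimal.

7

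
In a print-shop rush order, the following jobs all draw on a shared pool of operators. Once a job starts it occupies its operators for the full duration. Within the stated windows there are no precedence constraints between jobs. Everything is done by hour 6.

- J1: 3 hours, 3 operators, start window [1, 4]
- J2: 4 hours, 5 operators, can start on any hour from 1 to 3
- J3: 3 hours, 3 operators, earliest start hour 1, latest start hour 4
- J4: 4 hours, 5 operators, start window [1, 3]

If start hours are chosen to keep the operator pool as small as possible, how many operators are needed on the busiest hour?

Early-start (J1@1, J2@1, J3@1, J4@1) gives peak 16: h1:16  h2:16  h3:16  h4:10  h5:0  h6:0.
Shift J3→4.
Schedule J1@1, J2@1, J3@4, J4@1: h1:13  h2:13  h3:13  h4:13  h5:3  h6:3 — peak 13.

13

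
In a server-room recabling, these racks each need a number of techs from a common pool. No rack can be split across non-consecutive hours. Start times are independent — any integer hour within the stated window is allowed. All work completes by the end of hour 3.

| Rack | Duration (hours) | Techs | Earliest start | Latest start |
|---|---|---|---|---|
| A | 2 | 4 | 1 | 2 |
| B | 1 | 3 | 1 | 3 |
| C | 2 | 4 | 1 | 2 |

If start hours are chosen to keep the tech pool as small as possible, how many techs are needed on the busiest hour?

8

Early-start (A@1, B@1, C@1) gives peak 11: h1:11  h2:8  h3:0.
Shift C→2.
Schedule A@1, B@1, C@2: h1:7  h2:8  h3:4 — peak 8.
No arrangement of the 12 feasible schedules does better.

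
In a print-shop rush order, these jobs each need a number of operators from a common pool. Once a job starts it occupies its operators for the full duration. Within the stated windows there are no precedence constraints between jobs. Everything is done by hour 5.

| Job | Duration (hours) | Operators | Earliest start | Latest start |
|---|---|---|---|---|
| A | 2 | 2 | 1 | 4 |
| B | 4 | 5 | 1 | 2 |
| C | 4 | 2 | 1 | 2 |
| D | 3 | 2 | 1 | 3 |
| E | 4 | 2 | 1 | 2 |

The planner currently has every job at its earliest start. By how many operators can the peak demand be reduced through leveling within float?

2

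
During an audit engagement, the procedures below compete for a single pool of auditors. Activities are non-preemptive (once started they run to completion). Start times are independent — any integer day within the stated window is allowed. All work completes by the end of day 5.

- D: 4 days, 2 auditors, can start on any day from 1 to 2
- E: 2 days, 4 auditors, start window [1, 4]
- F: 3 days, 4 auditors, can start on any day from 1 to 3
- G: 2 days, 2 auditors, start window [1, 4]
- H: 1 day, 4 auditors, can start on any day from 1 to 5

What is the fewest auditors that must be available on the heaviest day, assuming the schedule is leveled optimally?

8

Early-start (D@1, E@1, F@1, G@1, H@1) gives peak 16: d1:16  d2:12  d3:6  d4:2  d5:0.
Shift F→3, H→5.
Schedule D@1, E@1, F@3, G@1, H@5: d1:8  d2:8  d3:6  d4:6  d5:8 — peak 8.
Total auditor-days = 36 over 5 days ⇒ peak ≥ ⌈36/5⌉ = 8, so 8 is optimal.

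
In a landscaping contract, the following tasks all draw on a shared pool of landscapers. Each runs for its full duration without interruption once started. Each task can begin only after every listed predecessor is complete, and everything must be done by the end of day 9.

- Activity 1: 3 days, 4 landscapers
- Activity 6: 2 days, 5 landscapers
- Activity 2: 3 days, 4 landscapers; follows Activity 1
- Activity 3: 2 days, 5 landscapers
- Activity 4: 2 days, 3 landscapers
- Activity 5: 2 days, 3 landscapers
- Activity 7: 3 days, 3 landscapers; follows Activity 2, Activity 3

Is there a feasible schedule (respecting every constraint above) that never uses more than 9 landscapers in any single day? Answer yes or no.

yes

Schedule Activity 1@1, Activity 6@1, Activity 2@4, Activity 3@3, Activity 4@5, Activity 5@7, Activity 7@7: d1:9  d2:9  d3:9  d4:9  d5:7  d6:7  d7:6  d8:6  d9:3 — peak 9 ≤ 9.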